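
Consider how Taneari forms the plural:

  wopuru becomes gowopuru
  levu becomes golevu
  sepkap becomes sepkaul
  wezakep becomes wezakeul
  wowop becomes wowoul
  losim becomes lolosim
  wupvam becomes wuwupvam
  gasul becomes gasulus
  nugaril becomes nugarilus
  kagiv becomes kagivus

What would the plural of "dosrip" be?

dosriul

sepkap and wupvam both have last vowel 'a' yet inflect differently (sepkaul, wuwupvam), so the last vowel is not what conditions the rule; the final letter is.
"dosrip" ends in -p. The stems ending in -p (sepkap → sepkaul, wezakep → wezakeul, wowop → wowoul) drop the final letter and add -ul.
So dosrip → dosriul.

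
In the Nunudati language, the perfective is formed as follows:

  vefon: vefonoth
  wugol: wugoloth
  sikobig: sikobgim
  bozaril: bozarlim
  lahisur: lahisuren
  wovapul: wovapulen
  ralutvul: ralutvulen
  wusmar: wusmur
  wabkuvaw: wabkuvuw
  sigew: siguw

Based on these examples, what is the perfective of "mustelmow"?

mustelmowoth

wugol and bozaril both end in -l yet inflect differently (wugoloth, bozarlim), so the final letter is not what conditions the rule; the last vowel is.
"mustelmow" has last vowel 'o'. The stems whose last vowel is 'o' (vefon → vefonoth, wugol → wugoloth) add -oth.
The other patterns: stems whose last vowel is 'i' delete the last vowel and add -im; stems whose last vowel is 'u' add -en; stems whose last vowel is 'a' or 'e' change the last vowel to 'u'.
So mustelmow → mustelmowoth.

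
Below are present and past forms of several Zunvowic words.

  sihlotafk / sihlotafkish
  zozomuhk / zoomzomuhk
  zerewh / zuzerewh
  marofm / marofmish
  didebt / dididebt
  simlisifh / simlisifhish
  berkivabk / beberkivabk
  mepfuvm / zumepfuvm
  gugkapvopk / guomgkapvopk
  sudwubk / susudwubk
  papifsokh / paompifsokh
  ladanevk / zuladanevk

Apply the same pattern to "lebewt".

zulebewt

sihlotafk and sudwubk both end in -k yet inflect differently (sihlotafkish, susudwubk), so the final letter is not what conditions the rule; the second-to-last letter is.
"lebewt" has second-to-last letter 'w'. The one such stem in the data (zerewh → zuzerewh) adds the prefix zu-, so the same rule applies.
So lebewt → zulebewt.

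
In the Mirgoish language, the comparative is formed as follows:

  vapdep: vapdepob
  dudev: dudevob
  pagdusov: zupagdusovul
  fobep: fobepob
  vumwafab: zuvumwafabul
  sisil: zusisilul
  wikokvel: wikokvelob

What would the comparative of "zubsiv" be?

zuzubsivul

"zubsiv" has last vowel 'i'. The one such stem in the data (sisil → zusisilul) adds zu- … -ul around the stem, so the same rule applies.
The other pattern: stems whose last vowel is 'e' add -ob.
So zubsiv → zuzubsivul.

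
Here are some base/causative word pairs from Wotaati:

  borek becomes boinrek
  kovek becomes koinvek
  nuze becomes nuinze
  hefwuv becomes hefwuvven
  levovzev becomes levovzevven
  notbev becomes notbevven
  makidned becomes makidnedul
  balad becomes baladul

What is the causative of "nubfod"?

nubfodul

levovzev and makidned both have last vowel 'e' yet inflect differently (levovzevven, makidnedul), so the last vowel is not what conditions the rule; the final letter is.
"nubfod" ends in -d. The stems ending in -d (balad → baladul, makidned → makidnedul) add -ul.
The other patterns: stems ending in -v double the final consonant and add -en; stems ending in -e or -k insert -in- after the first vowel.
So nubfod → nubfodul.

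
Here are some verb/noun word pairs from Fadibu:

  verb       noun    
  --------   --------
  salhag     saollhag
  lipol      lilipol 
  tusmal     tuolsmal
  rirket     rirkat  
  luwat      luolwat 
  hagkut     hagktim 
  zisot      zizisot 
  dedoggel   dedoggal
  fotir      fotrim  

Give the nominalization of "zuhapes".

zuhapas

"zuhapes" has last vowel 'e'. The stems whose last vowel is 'e' (rirket → rirkat, dedoggel → dedoggal) change the last vowel to 'a'.
The other patterns: stems whose last vowel is 'a' insert -ol- after the first vowel; stems whose last vowel is 'o' repeat the first consonant+vowel as a prefix; stems whose last vowel is 'i' or 'u' delete the last vowel and add -im.
So zuhapes → zuhapas.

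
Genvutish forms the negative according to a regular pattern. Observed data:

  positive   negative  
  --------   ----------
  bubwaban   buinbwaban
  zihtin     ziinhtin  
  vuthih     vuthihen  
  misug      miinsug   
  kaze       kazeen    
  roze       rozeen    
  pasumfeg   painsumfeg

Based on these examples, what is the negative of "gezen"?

"gezen" ends in -n. The stems ending in -n (bubwaban → buinbwaban, zihtin → ziinhtin) insert -in- after the first vowel.
The other pattern: stems ending in -e or -h add -en.
So gezen → geinzen.

geinzen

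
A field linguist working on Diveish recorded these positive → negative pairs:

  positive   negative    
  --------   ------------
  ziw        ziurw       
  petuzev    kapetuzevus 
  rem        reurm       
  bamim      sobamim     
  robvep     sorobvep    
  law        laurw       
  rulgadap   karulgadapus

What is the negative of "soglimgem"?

kasoglimgemus

"soglimgem" has 3 vowels. The stems with 3 vowels (petuzev → kapetuzevus, rulgadap → karulgadapus) add ka- … -us around the stem.
The other patterns: stems with 1 vowel insert -ur- after the first vowel; stems with 2 vowels add the prefix so-.
So soglimgem → kasoglimgemus.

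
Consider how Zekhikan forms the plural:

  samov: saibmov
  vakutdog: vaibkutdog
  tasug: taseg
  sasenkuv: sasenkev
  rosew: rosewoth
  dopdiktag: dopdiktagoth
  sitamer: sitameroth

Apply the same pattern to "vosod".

voibsod

vakutdog and tasug both end in -g yet inflect differently (vaibkutdog, taseg), so the final letter is not what conditions the rule; the last vowel is.
"vosod" has last vowel 'o'. The stems whose last vowel is 'o' (samov → saibmov, vakutdog → vaibkutdog) insert -ib- after the first vowel.
The other patterns: stems whose last vowel is 'u' change the last vowel to 'e'; stems whose last vowel is 'a' or 'e' add -oth.
So vosod → voibsod.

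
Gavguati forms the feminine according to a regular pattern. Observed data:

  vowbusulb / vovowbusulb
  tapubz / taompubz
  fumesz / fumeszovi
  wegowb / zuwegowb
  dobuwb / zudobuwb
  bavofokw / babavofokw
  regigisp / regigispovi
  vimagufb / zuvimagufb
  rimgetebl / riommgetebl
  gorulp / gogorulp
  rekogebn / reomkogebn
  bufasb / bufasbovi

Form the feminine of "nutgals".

nunutgals

gorulp and regigisp both end in -p yet inflect differently (gogorulp, regigispovi), so the final letter is not what conditions the rule; the second-to-last letter is.
"nutgals" has second-to-last letter 'l'. The stems whose second-to-last letter is 'l' (gorulp → gogorulp, vowbusulb → vovowbusulb) repeat the first consonant+vowel as a prefix.
The other patterns: stems whose second-to-last letter is 's' add -ovi; stems whose second-to-last letter is 'b' insert -om- after the first vowel; stems whose second-to-last letter is 'f' or 'w' add the prefix zu-.
So nutgals → nunutgals.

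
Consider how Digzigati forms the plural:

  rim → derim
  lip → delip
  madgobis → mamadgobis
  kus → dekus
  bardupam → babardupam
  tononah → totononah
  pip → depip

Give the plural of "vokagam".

vovokagam

bardupam and rim both end in -m yet inflect differently (babardupam, derim), so the final letter is not what conditions the rule; the number of vowels is.
"vokagam" has 3 vowels. The stems with 3 vowels (madgobis → mamadgobis, bardupam → babardupam, tononah → totononah) repeat the first consonant+vowel as a prefix.
The other pattern: stems with 1 vowel add the prefix de-.
So vokagam → vovokagam.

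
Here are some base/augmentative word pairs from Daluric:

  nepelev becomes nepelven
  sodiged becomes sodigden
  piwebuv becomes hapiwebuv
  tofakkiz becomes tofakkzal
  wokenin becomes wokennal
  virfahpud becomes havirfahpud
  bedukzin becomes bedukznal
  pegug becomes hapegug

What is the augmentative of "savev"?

savven

"savev" has last vowel 'e'. The stems whose last vowel is 'e' (nepelev → nepelven, sodiged → sodigden) delete the last vowel and add -en.
The other patterns: stems whose last vowel is 'u' add the prefix ha-; stems whose last vowel is 'i' delete the last vowel and add -al.
So savev → savven.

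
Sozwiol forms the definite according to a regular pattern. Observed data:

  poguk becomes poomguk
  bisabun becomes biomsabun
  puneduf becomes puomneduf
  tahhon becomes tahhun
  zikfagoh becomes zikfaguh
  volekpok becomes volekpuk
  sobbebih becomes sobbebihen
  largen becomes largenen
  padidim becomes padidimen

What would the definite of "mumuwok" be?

bisabun and tahhon both end in -n yet inflect differently (biomsabun, tahhun), so the final letter is not what conditions the rule; the last vowel is.
"mumuwok" has last vowel 'o'. The stems whose last vowel is 'o' (tahhon → tahhun, zikfagoh → zikfaguh, volekpok → volekpuk) change the last vowel to 'u'.
So mumuwok → mumuwuk.

mumuwuk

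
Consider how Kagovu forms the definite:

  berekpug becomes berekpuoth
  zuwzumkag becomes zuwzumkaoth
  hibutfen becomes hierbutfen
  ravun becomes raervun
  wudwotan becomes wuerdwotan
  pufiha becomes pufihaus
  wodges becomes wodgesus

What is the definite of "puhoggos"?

puhoggosus

"puhoggos" ends in -s. The one such stem in the data (wodges → wodgesus) adds -us, so the same rule applies.
The other patterns: stems ending in -g drop the final letter and add -oth; stems ending in -n insert -er- after the first vowel.
So puhoggos → puhoggosus.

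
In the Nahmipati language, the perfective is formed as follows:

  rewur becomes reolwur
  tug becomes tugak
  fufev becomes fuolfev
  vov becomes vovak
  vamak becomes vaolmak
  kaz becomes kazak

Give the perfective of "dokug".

doolkug

"dokug" has 2 vowels. The stems with 2 vowels (fufev → fuolfev, rewur → reolwur, vamak → vaolmak) insert -ol- after the first vowel.
The other pattern: stems with 1 vowel add -ak.
So dokug → doolkug.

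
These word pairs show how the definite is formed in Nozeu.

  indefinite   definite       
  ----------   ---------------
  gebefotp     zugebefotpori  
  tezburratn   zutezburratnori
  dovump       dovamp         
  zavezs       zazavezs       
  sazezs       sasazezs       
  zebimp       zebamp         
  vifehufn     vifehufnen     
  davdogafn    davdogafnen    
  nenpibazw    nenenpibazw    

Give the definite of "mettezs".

"mettezs" has second-to-last letter 'z'. The stems whose second-to-last letter is 'z' (nenpibazw → nenenpibazw, sazezs → sasazezs, zavezs → zazavezs) repeat the first consonant+vowel as a prefix.
The other patterns: stems whose second-to-last letter is 'm' change the last vowel to 'a'; stems whose second-to-last letter is 't' add zu- … -ori around the stem; stems whose second-to-last letter is 'f' add -en.
So mettezs → memettezs.

memettezs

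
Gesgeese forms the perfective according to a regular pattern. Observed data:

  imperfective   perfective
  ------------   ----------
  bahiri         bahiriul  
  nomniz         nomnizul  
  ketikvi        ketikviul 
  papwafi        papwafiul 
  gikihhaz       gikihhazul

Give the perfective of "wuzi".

wuziul

Every pair shown (bahiri → bahiriul, nomniz → nomnizul, ketikvi → ketikviul, …) follows the same rule: add -ul.
So wuzi → wuziul.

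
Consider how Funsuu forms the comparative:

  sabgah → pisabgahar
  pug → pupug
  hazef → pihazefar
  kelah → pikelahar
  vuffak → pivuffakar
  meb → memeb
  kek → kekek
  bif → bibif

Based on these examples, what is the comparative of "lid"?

kek and vuffak both end in -k yet inflect differently (kekek, pivuffakar), so the final letter is not what conditions the rule; the number of vowels is.
"lid" has 1 vowel. The stems with 1 vowel (kek → kekek, meb → memeb, bif → bibif) repeat the first consonant+vowel as a prefix.
So lid → lilid.

lilid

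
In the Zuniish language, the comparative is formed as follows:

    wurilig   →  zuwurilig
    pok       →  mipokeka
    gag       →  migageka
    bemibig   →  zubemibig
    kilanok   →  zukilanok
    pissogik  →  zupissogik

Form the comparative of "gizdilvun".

pok and kilanok both end in -k yet inflect differently (mipokeka, zukilanok), so the final letter is not what conditions the rule; the number of vowels is.
"gizdilvun" has 3 vowels. The stems with 3 vowels (kilanok → zukilanok, bemibig → zubemibig, wurilig → zuwurilig) add the prefix zu-.
So gizdilvun → zugizdilvun.

zugizdilvun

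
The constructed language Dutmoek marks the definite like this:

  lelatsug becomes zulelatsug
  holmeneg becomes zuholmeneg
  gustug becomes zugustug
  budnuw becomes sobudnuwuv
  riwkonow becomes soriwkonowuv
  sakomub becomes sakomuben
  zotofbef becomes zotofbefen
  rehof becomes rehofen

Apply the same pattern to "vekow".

sovekowuv

lelatsug and budnuw both have last vowel 'u' yet inflect differently (zulelatsug, sobudnuwuv), so the last vowel is not what conditions the rule; the final letter is.
"vekow" ends in -w. The stems ending in -w (budnuw → sobudnuwuv, riwkonow → soriwkonowuv) add so- … -uv around the stem.
So vekow → sovekowuv.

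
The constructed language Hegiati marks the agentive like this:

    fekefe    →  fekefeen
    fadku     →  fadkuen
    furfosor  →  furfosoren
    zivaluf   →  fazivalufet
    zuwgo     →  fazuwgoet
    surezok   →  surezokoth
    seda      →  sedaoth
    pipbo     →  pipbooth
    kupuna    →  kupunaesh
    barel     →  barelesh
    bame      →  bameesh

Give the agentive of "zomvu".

fazomvuet

zuwgo and pipbo both end in -o yet inflect differently (fazuwgoet, pipbooth), so the final letter is not what conditions the rule; the first letter is.
"zomvu" begins with z-. The stems beginning with z- (zivaluf → fazivalufet, zuwgo → fazuwgoet) add fa- … -et around the stem.
So zomvu → fazomvuet.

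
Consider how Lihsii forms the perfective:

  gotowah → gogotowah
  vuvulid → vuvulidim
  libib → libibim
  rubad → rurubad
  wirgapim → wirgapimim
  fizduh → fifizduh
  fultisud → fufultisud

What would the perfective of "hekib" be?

vuvulid and rubad both end in -d yet inflect differently (vuvulidim, rurubad), so the final letter is not what conditions the rule; the last vowel is.
"hekib" has last vowel 'i'. The stems whose last vowel is 'i' (vuvulid → vuvulidim, libib → libibim, wirgapim → wirgapimim) add -im.
So hekib → hekibim.

hekibim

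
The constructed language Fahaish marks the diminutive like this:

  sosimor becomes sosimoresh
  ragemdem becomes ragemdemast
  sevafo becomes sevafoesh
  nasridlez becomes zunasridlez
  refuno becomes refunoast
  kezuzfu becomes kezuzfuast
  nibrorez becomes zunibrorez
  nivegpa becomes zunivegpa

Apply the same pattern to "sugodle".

sevafo and refuno both end in -o yet inflect differently (sevafoesh, refunoast), so the final letter is not what conditions the rule; the first letter is.
"sugodle" begins with s-. The stems beginning with s- (sevafo → sevafoesh, sosimor → sosimoresh) add -esh.
The other patterns: stems beginning with n- add the prefix zu-; stems beginning with k- or r- add -ast.
So sugodle → sugodleesh.

sugodleesh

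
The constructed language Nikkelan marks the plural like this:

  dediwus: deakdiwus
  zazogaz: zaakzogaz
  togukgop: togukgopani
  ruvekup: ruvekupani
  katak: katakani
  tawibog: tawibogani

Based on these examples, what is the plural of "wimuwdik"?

dediwus and ruvekup both have last vowel 'u' yet inflect differently (deakdiwus, ruvekupani), so the last vowel is not what conditions the rule; the final letter is.
"wimuwdik" ends in -k. The one such stem in the data (katak → katakani) adds -ani, so the same rule applies.
So wimuwdik → wimuwdikani.

wimuwdikani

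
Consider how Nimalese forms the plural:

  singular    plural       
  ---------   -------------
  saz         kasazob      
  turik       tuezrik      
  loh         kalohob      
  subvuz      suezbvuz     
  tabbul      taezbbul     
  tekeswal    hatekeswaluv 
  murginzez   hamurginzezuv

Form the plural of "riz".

saz and subvuz both end in -z yet inflect differently (kasazob, suezbvuz), so the final letter is not what conditions the rule; the number of vowels is.
"riz" has 1 vowel. The stems with 1 vowel (saz → kasazob, loh → kalohob) add ka- … -ob around the stem.
The other patterns: stems with 2 vowels insert -ez- after the first vowel; stems with 3 vowels add ha- … -uv around the stem.
So riz → karizob.

karizob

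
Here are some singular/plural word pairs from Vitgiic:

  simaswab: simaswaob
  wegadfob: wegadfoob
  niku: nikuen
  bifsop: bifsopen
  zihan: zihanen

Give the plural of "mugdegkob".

mugdegkoob

wegadfob and bifsop both have last vowel 'o' yet inflect differently (wegadfoob, bifsopen), so the last vowel is not what conditions the rule; the final letter is.
"mugdegkob" ends in -b. The stems ending in -b (simaswab → simaswaob, wegadfob → wegadfoob) drop the final letter and add -ob.
So mugdegkob → mugdegkoob.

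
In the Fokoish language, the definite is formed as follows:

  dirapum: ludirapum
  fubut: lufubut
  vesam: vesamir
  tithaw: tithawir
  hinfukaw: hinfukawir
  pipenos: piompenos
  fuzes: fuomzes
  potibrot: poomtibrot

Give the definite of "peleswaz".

peleswazir

"peleswaz" has last vowel 'a'. The stems whose last vowel is 'a' (vesam → vesamir, tithaw → tithawir, hinfukaw → hinfukawir) add -ir.
So peleswaz → peleswazir.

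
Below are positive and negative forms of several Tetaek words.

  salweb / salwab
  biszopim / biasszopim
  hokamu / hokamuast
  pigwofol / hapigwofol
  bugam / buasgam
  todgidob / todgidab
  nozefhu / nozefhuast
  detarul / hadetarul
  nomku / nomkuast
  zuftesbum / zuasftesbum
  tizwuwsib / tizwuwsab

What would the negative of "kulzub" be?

kulzab

zuftesbum and nozefhu both have last vowel 'u' yet inflect differently (zuasftesbum, nozefhuast), so the last vowel is not what conditions the rule; the final letter is.
"kulzub" ends in -b. The stems ending in -b (salweb → salwab, tizwuwsib → tizwuwsab, todgidob → todgidab) change the last vowel to 'a'.
So kulzub → kulzab.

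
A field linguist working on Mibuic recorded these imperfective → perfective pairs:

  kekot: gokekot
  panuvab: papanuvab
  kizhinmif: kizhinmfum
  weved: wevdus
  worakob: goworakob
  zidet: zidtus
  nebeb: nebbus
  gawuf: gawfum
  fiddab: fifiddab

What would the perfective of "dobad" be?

"dobad" has last vowel 'a'. The stems whose last vowel is 'a' (fiddab → fifiddab, panuvab → papanuvab) repeat the first consonant+vowel as a prefix.
So dobad → dodobad.

dodobad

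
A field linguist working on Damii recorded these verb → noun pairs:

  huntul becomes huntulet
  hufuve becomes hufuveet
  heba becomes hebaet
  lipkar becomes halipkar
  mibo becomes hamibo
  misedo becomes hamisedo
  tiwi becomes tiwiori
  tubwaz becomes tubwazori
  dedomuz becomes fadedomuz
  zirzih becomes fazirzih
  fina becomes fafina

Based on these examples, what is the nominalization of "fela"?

tubwaz and dedomuz both end in -z yet inflect differently (tubwazori, fadedomuz), so the final letter is not what conditions the rule; the first letter is.
"fela" begins with f-. The one such stem in the data (fina → fafina) adds the prefix fa-, so the same rule applies.
So fela → fafela.

fafela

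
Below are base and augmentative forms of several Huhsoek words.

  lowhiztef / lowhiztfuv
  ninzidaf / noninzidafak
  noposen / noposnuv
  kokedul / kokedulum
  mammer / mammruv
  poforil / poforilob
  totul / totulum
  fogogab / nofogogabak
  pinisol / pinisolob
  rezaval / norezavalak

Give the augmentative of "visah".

pinisol and totul both end in -l yet inflect differently (pinisolob, totulum), so the final letter is not what conditions the rule; the last vowel is.
"visah" has last vowel 'a'. The stems whose last vowel is 'a' (fogogab → nofogogabak, rezaval → norezavalak, ninzidaf → noninzidafak) add no- … -ak around the stem.
The other patterns: stems whose last vowel is 'e' delete the last vowel and add -uv; stems whose last vowel is 'i' or 'o' add -ob; stems whose last vowel is 'u' add -um.
So visah → novisahak.

novisahak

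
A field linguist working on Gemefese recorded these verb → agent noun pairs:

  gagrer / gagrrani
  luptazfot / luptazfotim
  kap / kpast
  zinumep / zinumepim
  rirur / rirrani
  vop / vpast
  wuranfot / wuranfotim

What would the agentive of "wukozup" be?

wukozupim

"wukozup" has 3 vowels. The stems with 3 vowels (zinumep → zinumepim, wuranfot → wuranfotim, luptazfot → luptazfotim) add -im.
So wukozup → wukozupim.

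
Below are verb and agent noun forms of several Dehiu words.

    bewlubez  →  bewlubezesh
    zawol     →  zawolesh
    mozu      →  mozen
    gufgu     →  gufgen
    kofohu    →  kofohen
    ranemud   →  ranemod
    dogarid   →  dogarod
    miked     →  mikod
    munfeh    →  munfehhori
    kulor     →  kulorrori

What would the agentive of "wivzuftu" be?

wivzuften

mozu and ranemud both have last vowel 'u' yet inflect differently (mozen, ranemod), so the last vowel is not what conditions the rule; the final letter is.
"wivzuftu" ends in -u. The stems ending in -u (mozu → mozen, gufgu → gufgen, kofohu → kofohen) drop the final letter and add -en.
So wivzuftu → wivzuften.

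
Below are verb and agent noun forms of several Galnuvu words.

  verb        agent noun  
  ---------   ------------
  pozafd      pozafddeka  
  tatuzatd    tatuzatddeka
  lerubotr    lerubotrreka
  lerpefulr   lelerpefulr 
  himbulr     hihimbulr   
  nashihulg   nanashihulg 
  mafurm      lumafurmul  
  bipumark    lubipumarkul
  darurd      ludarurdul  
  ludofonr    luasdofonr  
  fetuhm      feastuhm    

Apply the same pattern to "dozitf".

lerubotr and lerpefulr both end in -r yet inflect differently (lerubotrreka, lelerpefulr), so the final letter is not what conditions the rule; the second-to-last letter is.
"dozitf" has second-to-last letter 't'. The stems whose second-to-last letter is 't' (tatuzatd → tatuzatddeka, lerubotr → lerubotrreka) double the final consonant and add -eka.
So dozitf → dozitffeka.

dozitffeka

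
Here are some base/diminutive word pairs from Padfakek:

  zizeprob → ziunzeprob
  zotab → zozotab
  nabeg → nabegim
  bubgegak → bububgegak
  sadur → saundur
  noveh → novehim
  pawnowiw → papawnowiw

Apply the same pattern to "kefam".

kekefam

zotab and zizeprob both end in -b yet inflect differently (zozotab, ziunzeprob), so the final letter is not what conditions the rule; the last vowel is.
"kefam" has last vowel 'a'. The stems whose last vowel is 'a' (bubgegak → bububgegak, zotab → zozotab) repeat the first consonant+vowel as a prefix.
The other patterns: stems whose last vowel is 'e' add -im; stems whose last vowel is 'o' or 'u' insert -un- after the first vowel.
So kefam → kekefam.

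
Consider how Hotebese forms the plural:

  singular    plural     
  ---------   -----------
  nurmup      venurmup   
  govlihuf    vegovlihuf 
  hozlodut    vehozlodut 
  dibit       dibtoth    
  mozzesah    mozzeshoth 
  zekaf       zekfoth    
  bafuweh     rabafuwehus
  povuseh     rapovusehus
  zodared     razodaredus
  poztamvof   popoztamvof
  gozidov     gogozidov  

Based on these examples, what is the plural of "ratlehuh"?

veratlehuh

hozlodut and dibit both end in -t yet inflect differently (vehozlodut, dibtoth), so the final letter is not what conditions the rule; the last vowel is.
"ratlehuh" has last vowel 'u'. The stems whose last vowel is 'u' (nurmup → venurmup, govlihuf → vegovlihuf, hozlodut → vehozlodut) add the prefix ve-.
The other patterns: stems whose last vowel is 'a' or 'i' delete the last vowel and add -oth; stems whose last vowel is 'e' add ra- … -us around the stem; stems whose last vowel is 'o' repeat the first consonant+vowel as a prefix.
So ratlehuh → veratlehuh.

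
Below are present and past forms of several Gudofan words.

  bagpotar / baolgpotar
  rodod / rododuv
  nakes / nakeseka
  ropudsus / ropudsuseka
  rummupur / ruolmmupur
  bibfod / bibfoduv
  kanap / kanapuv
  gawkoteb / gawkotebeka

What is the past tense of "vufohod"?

vufohoduv

bagpotar and kanap both have last vowel 'a' yet inflect differently (baolgpotar, kanapuv), so the last vowel is not what conditions the rule; the final letter is.
"vufohod" ends in -d. The stems ending in -d (rodod → rododuv, bibfod → bibfoduv) add -uv.
The other patterns: stems ending in -r insert -ol- after the first vowel; stems ending in -b or -s add -eka.
So vufohod → vufohoduv.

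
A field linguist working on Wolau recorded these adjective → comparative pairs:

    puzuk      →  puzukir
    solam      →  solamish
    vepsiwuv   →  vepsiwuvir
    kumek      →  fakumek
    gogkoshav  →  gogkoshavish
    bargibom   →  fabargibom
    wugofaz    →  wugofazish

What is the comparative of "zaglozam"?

zaglozamish

solam and bargibom both end in -m yet inflect differently (solamish, fabargibom), so the final letter is not what conditions the rule; the last vowel is.
"zaglozam" has last vowel 'a'. The stems whose last vowel is 'a' (gogkoshav → gogkoshavish, wugofaz → wugofazish, solam → solamish) add -ish.
The other patterns: stems whose last vowel is 'e' or 'o' add the prefix fa-; stems whose last vowel is 'u' add -ir.
So zaglozam → zaglozamish.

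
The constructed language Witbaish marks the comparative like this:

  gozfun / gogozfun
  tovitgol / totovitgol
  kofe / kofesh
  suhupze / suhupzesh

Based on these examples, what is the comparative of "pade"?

gozfun and kofe both have 2 vowels yet inflect differently (gogozfun, kofesh), so the number of vowels is not what conditions the rule; whether the stem ends in a vowel or a consonant is.
"pade" ends in a vowel. The stems ending in a vowel (kofe → kofesh, suhupze → suhupzesh) drop the final letter and add -esh.
The other pattern: stems ending in a consonant repeat the first consonant+vowel as a prefix.
So pade → padesh.

padesh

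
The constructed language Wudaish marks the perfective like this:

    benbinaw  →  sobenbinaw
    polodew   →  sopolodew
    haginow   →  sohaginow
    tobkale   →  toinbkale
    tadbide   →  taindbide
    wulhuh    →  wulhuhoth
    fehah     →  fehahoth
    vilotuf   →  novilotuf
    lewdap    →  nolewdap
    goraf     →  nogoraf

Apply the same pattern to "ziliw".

"ziliw" ends in -w. The stems ending in -w (benbinaw → sobenbinaw, polodew → sopolodew, haginow → sohaginow) add the prefix so-.
So ziliw → soziliw.

soziliw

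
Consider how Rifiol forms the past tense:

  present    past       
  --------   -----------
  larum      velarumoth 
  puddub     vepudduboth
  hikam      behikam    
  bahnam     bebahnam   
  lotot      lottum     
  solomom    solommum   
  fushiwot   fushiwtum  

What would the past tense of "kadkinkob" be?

kadkinkbum

larum and hikam both end in -m yet inflect differently (velarumoth, behikam), so the final letter is not what conditions the rule; the last vowel is.
"kadkinkob" has last vowel 'o'. The stems whose last vowel is 'o' (lotot → lottum, solomom → solommum, fushiwot → fushiwtum) delete the last vowel and add -um.
The other patterns: stems whose last vowel is 'u' add ve- … -oth around the stem; stems whose last vowel is 'a' add the prefix be-.
So kadkinkob → kadkinkbum.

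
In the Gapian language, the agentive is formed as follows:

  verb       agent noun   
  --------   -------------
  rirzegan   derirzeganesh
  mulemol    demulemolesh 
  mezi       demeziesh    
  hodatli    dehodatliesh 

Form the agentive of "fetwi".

Every pair shown (rirzegan → derirzeganesh, mulemol → demulemolesh, mezi → demeziesh, …) follows the same rule: add de- … -esh around the stem.
So fetwi → defetwiesh.

defetwiesh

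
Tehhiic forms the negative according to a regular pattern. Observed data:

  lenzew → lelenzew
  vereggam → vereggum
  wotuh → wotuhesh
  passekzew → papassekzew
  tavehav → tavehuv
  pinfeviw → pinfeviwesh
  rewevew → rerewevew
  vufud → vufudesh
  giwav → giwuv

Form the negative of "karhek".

kakarhek

passekzew and pinfeviw both end in -w yet inflect differently (papassekzew, pinfeviwesh), so the final letter is not what conditions the rule; the last vowel is.
"karhek" has last vowel 'e'. The stems whose last vowel is 'e' (passekzew → papassekzew, lenzew → lelenzew, rewevew → rerewevew) repeat the first consonant+vowel as a prefix.
So karhek → kakarhek.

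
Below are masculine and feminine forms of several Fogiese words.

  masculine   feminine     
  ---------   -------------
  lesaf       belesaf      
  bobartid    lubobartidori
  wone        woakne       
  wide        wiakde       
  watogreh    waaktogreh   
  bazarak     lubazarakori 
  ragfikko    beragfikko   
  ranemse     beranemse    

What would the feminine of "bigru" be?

lubigruori

wone and ranemse both end in -e yet inflect differently (woakne, beranemse), so the final letter is not what conditions the rule; the first letter is.
"bigru" begins with b-. The stems beginning with b- (bobartid → lubobartidori, bazarak → lubazarakori) add lu- … -ori around the stem.
So bigru → lubigruori.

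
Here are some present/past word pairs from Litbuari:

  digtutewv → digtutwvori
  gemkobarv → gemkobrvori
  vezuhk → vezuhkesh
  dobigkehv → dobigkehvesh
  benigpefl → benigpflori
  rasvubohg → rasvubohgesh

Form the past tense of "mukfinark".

dobigkehv and digtutewv both end in -v yet inflect differently (dobigkehvesh, digtutwvori), so the final letter is not what conditions the rule; the second-to-last letter is.
"mukfinark" has second-to-last letter 'r'. The one such stem in the data (gemkobarv → gemkobrvori) deletes the last vowel and adds -ori (as do benigpefl, digtutewv), so the same rule applies.
So mukfinark → mukfinrkori.

mukfinrkori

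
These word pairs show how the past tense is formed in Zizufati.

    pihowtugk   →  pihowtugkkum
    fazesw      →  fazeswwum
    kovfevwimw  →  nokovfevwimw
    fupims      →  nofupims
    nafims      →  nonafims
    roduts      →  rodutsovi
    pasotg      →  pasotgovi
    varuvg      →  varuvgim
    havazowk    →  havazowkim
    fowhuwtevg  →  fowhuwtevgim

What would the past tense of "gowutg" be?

"gowutg" has second-to-last letter 't'. The stems whose second-to-last letter is 't' (roduts → rodutsovi, pasotg → pasotgovi) add -ovi.
So gowutg → gowutgovi.

gowutgovi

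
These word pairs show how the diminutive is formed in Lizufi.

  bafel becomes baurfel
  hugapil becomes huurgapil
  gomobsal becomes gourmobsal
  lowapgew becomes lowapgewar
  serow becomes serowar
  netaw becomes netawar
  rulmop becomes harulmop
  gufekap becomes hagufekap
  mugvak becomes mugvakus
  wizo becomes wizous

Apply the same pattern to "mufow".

mufowar

bafel and lowapgew both have last vowel 'e' yet inflect differently (baurfel, lowapgewar), so the last vowel is not what conditions the rule; the final letter is.
"mufow" ends in -w. The stems ending in -w (lowapgew → lowapgewar, serow → serowar, netaw → netawar) add -ar.
So mufow → mufowar.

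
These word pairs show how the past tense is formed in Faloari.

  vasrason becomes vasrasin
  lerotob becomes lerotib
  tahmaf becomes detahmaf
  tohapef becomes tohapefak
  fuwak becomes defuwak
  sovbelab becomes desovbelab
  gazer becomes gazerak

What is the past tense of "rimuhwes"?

lerotob and sovbelab both end in -b yet inflect differently (lerotib, desovbelab), so the final letter is not what conditions the rule; the last vowel is.
"rimuhwes" has last vowel 'e'. The stems whose last vowel is 'e' (gazer → gazerak, tohapef → tohapefak) add -ak.
The other patterns: stems whose last vowel is 'o' change the last vowel to 'i'; stems whose last vowel is 'a' add the prefix de-.
So rimuhwes → rimuhwesak.

rimuhwesak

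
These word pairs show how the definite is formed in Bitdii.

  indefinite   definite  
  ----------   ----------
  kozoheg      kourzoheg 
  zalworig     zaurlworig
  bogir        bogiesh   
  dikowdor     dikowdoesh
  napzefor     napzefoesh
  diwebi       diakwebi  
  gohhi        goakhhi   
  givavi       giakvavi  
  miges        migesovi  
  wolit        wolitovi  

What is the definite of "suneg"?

zalworig and bogir both have last vowel 'i' yet inflect differently (zaurlworig, bogiesh), so the last vowel is not what conditions the rule; the final letter is.
"suneg" ends in -g. The stems ending in -g (kozoheg → kourzoheg, zalworig → zaurlworig) insert -ur- after the first vowel.
So suneg → suurneg.

suurneg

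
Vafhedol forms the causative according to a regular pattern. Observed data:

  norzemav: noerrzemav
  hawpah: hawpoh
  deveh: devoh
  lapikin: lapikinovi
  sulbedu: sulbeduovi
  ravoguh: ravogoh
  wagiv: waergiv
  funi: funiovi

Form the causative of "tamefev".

taermefev

hawpah and norzemav both have last vowel 'a' yet inflect differently (hawpoh, noerrzemav), so the last vowel is not what conditions the rule; the final letter is.
"tamefev" ends in -v. The stems ending in -v (wagiv → waergiv, norzemav → noerrzemav) insert -er- after the first vowel.
So tamefev → taermefev.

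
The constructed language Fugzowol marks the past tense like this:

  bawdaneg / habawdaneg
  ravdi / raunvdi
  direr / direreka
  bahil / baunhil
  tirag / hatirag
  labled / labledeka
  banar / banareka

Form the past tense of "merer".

labled and bawdaneg both have last vowel 'e' yet inflect differently (labledeka, habawdaneg), so the last vowel is not what conditions the rule; the final letter is.
"merer" ends in -r. The stems ending in -r (direr → direreka, banar → banareka) add -eka.
So merer → merereka.

merereka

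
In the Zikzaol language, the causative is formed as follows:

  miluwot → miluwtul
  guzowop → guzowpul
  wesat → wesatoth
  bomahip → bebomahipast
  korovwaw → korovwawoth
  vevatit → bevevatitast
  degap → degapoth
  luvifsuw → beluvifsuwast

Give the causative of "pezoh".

miluwot and wesat both end in -t yet inflect differently (miluwtul, wesatoth), so the final letter is not what conditions the rule; the last vowel is.
"pezoh" has last vowel 'o'. The stems whose last vowel is 'o' (miluwot → miluwtul, guzowop → guzowpul) delete the last vowel and add -ul.
So pezoh → pezhul.

pezhul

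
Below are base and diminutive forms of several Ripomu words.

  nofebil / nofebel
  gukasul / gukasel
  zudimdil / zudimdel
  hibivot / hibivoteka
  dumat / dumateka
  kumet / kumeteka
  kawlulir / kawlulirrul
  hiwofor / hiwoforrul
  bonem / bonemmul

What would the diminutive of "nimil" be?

nimel

nofebil and kawlulir both have last vowel 'i' yet inflect differently (nofebel, kawlulirrul), so the last vowel is not what conditions the rule; the final letter is.
"nimil" ends in -l. The stems ending in -l (nofebil → nofebel, gukasul → gukasel, zudimdil → zudimdel) change the last vowel to 'e'.
So nimil → nimel.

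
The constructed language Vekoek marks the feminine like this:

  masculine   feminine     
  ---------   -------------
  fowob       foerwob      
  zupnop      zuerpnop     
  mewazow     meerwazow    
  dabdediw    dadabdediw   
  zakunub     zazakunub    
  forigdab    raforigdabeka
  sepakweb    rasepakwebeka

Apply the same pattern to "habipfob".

haerbipfob

mewazow and dabdediw both end in -w yet inflect differently (meerwazow, dadabdediw), so the final letter is not what conditions the rule; the last vowel is.
"habipfob" has last vowel 'o'. The stems whose last vowel is 'o' (fowob → foerwob, zupnop → zuerpnop, mewazow → meerwazow) insert -er- after the first vowel.
The other patterns: stems whose last vowel is 'i' or 'u' repeat the first consonant+vowel as a prefix; stems whose last vowel is 'a' or 'e' add ra- … -eka around the stem.
So habipfob → haerbipfob.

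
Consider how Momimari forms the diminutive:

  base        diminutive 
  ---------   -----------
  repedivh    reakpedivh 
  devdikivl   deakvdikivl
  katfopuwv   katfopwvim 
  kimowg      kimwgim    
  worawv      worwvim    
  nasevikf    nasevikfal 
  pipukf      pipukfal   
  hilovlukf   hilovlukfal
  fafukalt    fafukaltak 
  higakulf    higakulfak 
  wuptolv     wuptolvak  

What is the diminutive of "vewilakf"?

vewilakfal

nasevikf and higakulf both end in -f yet inflect differently (nasevikfal, higakulfak), so the final letter is not what conditions the rule; the second-to-last letter is.
"vewilakf" has second-to-last letter 'k'. The stems whose second-to-last letter is 'k' (nasevikf → nasevikfal, pipukf → pipukfal, hilovlukf → hilovlukfal) add -al.
The other patterns: stems whose second-to-last letter is 'v' insert -ak- after the first vowel; stems whose second-to-last letter is 'w' delete the last vowel and add -im; stems whose second-to-last letter is 'l' add -ak.
So vewilakf → vewilakfal.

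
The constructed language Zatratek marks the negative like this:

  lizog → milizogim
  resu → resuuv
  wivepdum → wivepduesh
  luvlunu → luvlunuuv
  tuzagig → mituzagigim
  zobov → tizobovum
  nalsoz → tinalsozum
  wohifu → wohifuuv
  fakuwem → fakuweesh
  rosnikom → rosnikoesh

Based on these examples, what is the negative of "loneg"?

milonegim

"loneg" ends in -g. The stems ending in -g (tuzagig → mituzagigim, lizog → milizogim) add mi- … -im around the stem.
So loneg → milonegim.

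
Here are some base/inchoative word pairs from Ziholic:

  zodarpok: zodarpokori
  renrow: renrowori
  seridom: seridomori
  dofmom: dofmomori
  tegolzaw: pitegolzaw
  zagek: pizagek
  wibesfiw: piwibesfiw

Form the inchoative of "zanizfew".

"zanizfew" has last vowel 'e'. The one such stem in the data (zagek → pizagek) adds the prefix pi-, so the same rule applies.
So zanizfew → pizanizfew.

pizanizfew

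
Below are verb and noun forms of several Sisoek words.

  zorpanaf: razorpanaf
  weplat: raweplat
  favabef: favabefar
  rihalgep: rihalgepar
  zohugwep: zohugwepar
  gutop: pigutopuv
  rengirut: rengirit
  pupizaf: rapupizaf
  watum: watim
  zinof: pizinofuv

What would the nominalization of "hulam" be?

rahulam

favabef and zinof both end in -f yet inflect differently (favabefar, pizinofuv), so the final letter is not what conditions the rule; the last vowel is.
"hulam" has last vowel 'a'. The stems whose last vowel is 'a' (zorpanaf → razorpanaf, pupizaf → rapupizaf, weplat → raweplat) add the prefix ra-.
So hulam → rahulam.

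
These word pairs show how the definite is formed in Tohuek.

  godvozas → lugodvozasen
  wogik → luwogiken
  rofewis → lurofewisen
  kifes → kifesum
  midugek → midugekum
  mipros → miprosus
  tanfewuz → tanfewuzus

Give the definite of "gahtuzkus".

gahtuzkusus

"gahtuzkus" has last vowel 'u'. The one such stem in the data (tanfewuz → tanfewuzus) adds -us, so the same rule applies.
The other patterns: stems whose last vowel is 'a' or 'i' add lu- … -en around the stem; stems whose last vowel is 'e' add -um.
So gahtuzkus → gahtuzkusus.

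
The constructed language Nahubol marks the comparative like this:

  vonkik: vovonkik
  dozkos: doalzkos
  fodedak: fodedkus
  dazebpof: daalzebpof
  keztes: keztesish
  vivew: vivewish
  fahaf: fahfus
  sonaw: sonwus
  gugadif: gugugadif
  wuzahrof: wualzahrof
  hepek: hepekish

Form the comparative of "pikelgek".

wuzahrof and fahaf both end in -f yet inflect differently (wualzahrof, fahfus), so the final letter is not what conditions the rule; the last vowel is.
"pikelgek" has last vowel 'e'. The stems whose last vowel is 'e' (keztes → keztesish, vivew → vivewish, hepek → hepekish) add -ish.
The other patterns: stems whose last vowel is 'o' insert -al- after the first vowel; stems whose last vowel is 'a' delete the last vowel and add -us; stems whose last vowel is 'i' repeat the first consonant+vowel as a prefix.
So pikelgek → pikelgekish.

pikelgekish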